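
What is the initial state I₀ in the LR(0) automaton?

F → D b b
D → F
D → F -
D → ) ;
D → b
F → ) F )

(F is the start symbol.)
{ [D → . ) ;], [D → . F -], [D → . F], [D → . b], [F → . ) F )], [F → . D b b], [F' → . F] }

First, augment the grammar with F' → F
I₀ = CLOSURE({ [F' → . F] }):
  [F' → . F] has the dot before F: add [F → . D b b], [F → . ) F )]
  [F → . D b b] has the dot before D: add [D → . F], [D → . F -], [D → . ) ;], [D → . b]
No further items can be added.

I₀ = { [D → . ) ;], [D → . F -], [D → . F], [D → . b], [F → . ) F )], [F → . D b b], [F' → . F] }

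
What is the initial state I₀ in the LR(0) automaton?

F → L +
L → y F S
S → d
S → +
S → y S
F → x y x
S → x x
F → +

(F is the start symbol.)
First, augment the grammar with F' → F
I₀ = CLOSURE({ [F' → . F] }):
  [F' → . F] has the dot before F: add [F → . L +], [F → . x y x], [F → . +]
  [F → . L +] has the dot before L: add [L → . y F S]
No further items can be added.

I₀ = { [F → . +], [F → . L +], [F → . x y x], [F' → . F], [L → . y F S] }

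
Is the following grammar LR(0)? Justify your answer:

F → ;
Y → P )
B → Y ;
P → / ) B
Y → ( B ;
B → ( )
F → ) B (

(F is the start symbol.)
Yes, the grammar is LR(0)

Augment with F' → F and build the canonical LR(0) collection (I0 = CLOSURE({[F' → . F]}), then GOTO on every symbol after a dot until no new states appear). It has 17 states:
  I0: { [F → . ) B (], [F → . ;], [F' → . F] }  — shift
  I1: { [B → . ( )], [B → . Y ;], [F → ) . B (], [P → . / ) B], [Y → . ( B ;], [Y → . P )] }  — shift
  I2: { [F → ; .] }  — reduce
  I3: { [F' → F .] }  — accept
  I4: { [B → ( . )], [B → . ( )], [B → . Y ;], [P → . / ) B], [Y → ( . B ;], [Y → . ( B ;], [Y → . P )] }  — shift
  I5: { [P → / . ) B] }  — shift
  I6: { [F → ) B . (] }  — shift
  I7: { [Y → P . )] }  — shift
  I8: { [B → Y . ;] }  — shift
  I9: { [B → Y ; .] }  — reduce
  I10: { [Y → P ) .] }  — reduce
  I11: { [F → ) B ( .] }  — reduce
  I12: { [B → . ( )], [B → . Y ;], [P → . / ) B], [P → / ) . B], [Y → . ( B ;], [Y → . P )] }  — shift
  I13: { [P → / ) B .] }  — reduce
  I14: { [B → ( ) .] }  — reduce
  I15: { [Y → ( B . ;] }  — shift
  I16: { [Y → ( B ; .] }  — reduce

Every state is either a pure shift/goto state or contains exactly one complete item and nothing to shift — no conflicts. The grammar is LR(0).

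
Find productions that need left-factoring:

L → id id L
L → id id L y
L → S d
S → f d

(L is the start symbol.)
Left-factoring is needed when two productions for the same non-terminal
share a common prefix on the right-hand side.

Productions for L:
  L → id id L
  L → id id L y
  L → S d

Found common prefix 'id id L' in productions for L

Answer: Yes, L has productions with common prefix 'id id L'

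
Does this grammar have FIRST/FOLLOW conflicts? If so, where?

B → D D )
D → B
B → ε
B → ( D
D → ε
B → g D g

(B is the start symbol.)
Yes. B → D D ')' with FOLLOW(B) on { '(', ')', 'g' }; B → '(' D with FOLLOW(B) on { '(' }; B → g D g with FOLLOW(B) on { 'g' }; D → B with FOLLOW(D) on { '(', ')', 'g' }

A FIRST/FOLLOW conflict occurs when a non-terminal N has a nullable alternative N → β (β ⇒* ε) and another alternative N → α with FIRST(α) ∩ FOLLOW(N) ≠ ∅: on such a lookahead the parser cannot decide between expanding α and letting N vanish via β.

Nullable non-terminals: B, D.
FIRST sets used below: FIRST(D) = { '(', ')', 'g', ε }, FIRST(B) = { '(', ')', 'g', ε }

B: nullable alternative(s) B → ε; FOLLOW(B) = { $, '(', ')', 'g' }
  B → D D ): FIRST \ {ε} = { '(', ')', 'g' } — overlaps FOLLOW(B) on { '(', ')', 'g' }: CONFLICT
  B → ε: FIRST \ {ε} = { } — this is the only nullable alternative, skip
  B → ( D: FIRST \ {ε} = { '(' } — overlaps FOLLOW(B) on { '(' }: CONFLICT
  B → g D g: FIRST \ {ε} = { 'g' } — overlaps FOLLOW(B) on { 'g' }: CONFLICT

D: nullable alternative(s) D → B, D → ε; FOLLOW(D) = { $, '(', ')', 'g' }
  D → B: FIRST \ {ε} = { '(', ')', 'g' } — overlaps FOLLOW(D) on { '(', ')', 'g' }: CONFLICT
  D → ε: FIRST \ {ε} = { } — disjoint from FOLLOW(D)

So the grammar has 4 FIRST/FOLLOW conflicts (marked CONFLICT above).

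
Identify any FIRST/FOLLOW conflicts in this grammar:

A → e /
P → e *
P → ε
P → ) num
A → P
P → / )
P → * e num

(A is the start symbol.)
Nullable non-terminals: A, P.
FIRST sets used below: FIRST(P) = { ')', '*', '/', 'e', ε }

A: nullable alternative(s) A → P; FOLLOW(A) = { $ }
  A → e /: FIRST \ {ε} = { 'e' } — disjoint from FOLLOW(A)
  A → P: FIRST \ {ε} = { ')', '*', '/', 'e' } — this is the only nullable alternative, skip

P: nullable alternative(s) P → ε; FOLLOW(P) = { $ }
  P → e *: FIRST \ {ε} = { 'e' } — disjoint from FOLLOW(P)
  P → ε: FIRST \ {ε} = { } — this is the only nullable alternative, skip
  P → ) num: FIRST \ {ε} = { ')' } — disjoint from FOLLOW(P)
  P → / ): FIRST \ {ε} = { '/' } — disjoint from FOLLOW(P)
  P → * e num: FIRST \ {ε} = { '*' } — disjoint from FOLLOW(P)

No FIRST/FOLLOW conflicts found.

Answer: No FIRST/FOLLOW conflicts.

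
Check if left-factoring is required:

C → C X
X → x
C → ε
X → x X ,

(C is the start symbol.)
Yes, X has productions with common prefix 'x'

Left-factoring is needed when two productions for the same non-terminal
share a common prefix on the right-hand side.

Productions for C:
  C → C X
  C → ε
Productions for X:
  X → x
  X → x X ,

Found common prefix 'x' in productions for X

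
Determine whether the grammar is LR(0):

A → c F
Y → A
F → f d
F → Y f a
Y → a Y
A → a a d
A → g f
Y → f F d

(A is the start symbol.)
Yes, the grammar is LR(0)

A grammar is LR(0) if no state in the canonical LR(0) collection has:
  - both a shift item (dot before a terminal) and a complete item (shift-reduce conflict), or
  - two or more complete items (reduce-reduce conflict; the accept item [A' → A .] counts as a complete item here).

Augment with A' → A and build the canonical LR(0) collection (I0 = CLOSURE({[A' → . A]}), then GOTO on every symbol after a dot until no new states appear). It has 21 states:
  I0: { [A → . a a d], [A → . c F], [A → . g f], [A' → . A] }  — shift
  I1: { [A' → A .] }  — accept
  I2: { [A → a . a d] }  — shift
  I3: { [A → . a a d], [A → . c F], [A → . g f], [A → c . F], [F → . Y f a], [F → . f d], [Y → . A], [Y → . a Y], [Y → . f F d] }  — shift
  I4: { [A → g . f] }  — shift
  I5: { [A → g f .] }  — reduce
  I6: { [Y → A .] }  — reduce
  I7: { [A → c F .] }  — reduce
  I8: { [F → Y . f a] }  — shift
  I9: { [A → . a a d], [A → . c F], [A → . g f], [A → a . a d], [Y → . A], [Y → . a Y], [Y → . f F d], [Y → a . Y] }  — shift
  I10: { [A → . a a d], [A → . c F], [A → . g f], [F → . Y f a], [F → . f d], [F → f . d], [Y → . A], [Y → . a Y], [Y → . f F d], [Y → f . F d] }  — shift
  I11: { [Y → f F . d] }  — shift
  I12: { [F → f d .] }  — reduce
  I13: { [Y → f F d .] }  — reduce
  I14: { [Y → a Y .] }  — reduce
  I15: { [A → . a a d], [A → . c F], [A → . g f], [A → a . a d], [A → a a . d], [Y → . A], [Y → . a Y], [Y → . f F d], [Y → a . Y] }  — shift
  I16: { [A → . a a d], [A → . c F], [A → . g f], [F → . Y f a], [F → . f d], [Y → . A], [Y → . a Y], [Y → . f F d], [Y → f . F d] }  — shift
  I17: { [A → a a d .] }  — reduce
  I18: { [F → Y f . a] }  — shift
  I19: { [F → Y f a .] }  — reduce
  I20: { [A → a a . d] }  — shift

Every state is either a pure shift/goto state or contains exactly one complete item and nothing to shift — no conflicts. The grammar is LR(0).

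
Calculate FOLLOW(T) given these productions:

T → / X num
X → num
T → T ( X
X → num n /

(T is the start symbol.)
{ $, '(' }

T is the start symbol, so $ ∈ FOLLOW(T).
In T → T ( X: T is followed by '(' X, add FIRST('(' X) \ {ε} = { '(' }

Taking the union: FOLLOW(T) = { $, '(' }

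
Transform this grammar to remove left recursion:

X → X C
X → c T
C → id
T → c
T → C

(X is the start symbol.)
X → c T X'
X' → C X'
X' → ε
C → id
T → c
T → C

X is directly left-recursive. The standard transformation for
  A → A α₁ | ... | A α_m | β₁ | ... | β_n
is
  A  → β₁ A' | ... | β_n A'
  A' → α₁ A' | ... | α_m A' | ε

X → c T becomes X → c T X'
X → X C becomes X' → C X'
Add X' → ε

Productions for other non-terminals are unchanged:
  C → id
  T → c
  T → C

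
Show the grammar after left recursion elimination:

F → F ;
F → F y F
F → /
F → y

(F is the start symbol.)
F → / F'
F → y F'
F' → ; F'
F' → y F F'
F' → ε

F is directly left-recursive. The standard transformation for
  A → A α₁ | ... | A α_m | β₁ | ... | β_n
is
  A  → β₁ A' | ... | β_n A'
  A' → α₁ A' | ... | α_m A' | ε

F → / becomes F → / F'
F → y becomes F → y F'
F → F ; becomes F' → ; F'
F → F y F becomes F' → y F F'
Add F' → ε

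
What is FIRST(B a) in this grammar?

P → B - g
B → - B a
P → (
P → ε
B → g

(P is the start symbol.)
{ '-', 'g' }

FIRST sets of the non-terminals involved (from the grammar, by fixed-point iteration):
  FIRST(B) = { '-', 'g' }

To compute FIRST(B a), process the symbols left to right:
Symbol B is a non-terminal. Add FIRST(B) \ {ε} = { '-', 'g' }
B is not nullable (ε ∉ FIRST(B)), so stop here.
FIRST(B a) = { '-', 'g' }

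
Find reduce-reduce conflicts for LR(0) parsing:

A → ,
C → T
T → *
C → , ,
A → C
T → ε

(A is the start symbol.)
No reduce-reduce conflicts

A reduce-reduce conflict occurs when an LR(0) state has two complete items [A → α .] and [B → β .] — both call for a reduction, and with no lookahead the parser cannot choose between them.

Augment with A' → A and build the canonical LR(0) collection (I0 = CLOSURE({[A' → . A]}), then GOTO on every symbol after a dot until no new states appear). It has 7 states:
  I0: { [A → . ,], [A → . C], [A' → . A], [C → . , ,], [C → . T], [T → . *], [T → .] }  — shift, reduce
  I1: { [T → * .] }  — reduce
  I2: { [A → , .], [C → , . ,] }  — shift, reduce
  I3: { [A' → A .] }  — accept
  I4: { [A → C .] }  — reduce
  I5: { [C → T .] }  — reduce
  I6: { [C → , , .] }  — reduce

No state contains more than one complete item.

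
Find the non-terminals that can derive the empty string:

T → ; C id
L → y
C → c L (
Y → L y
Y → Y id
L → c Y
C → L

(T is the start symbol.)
A non-terminal is nullable if it can derive ε (the empty string): either it has an ε-production, or it has a production whose right-hand side consists entirely of nullable non-terminals.

There are no ε-productions, so no non-terminal can derive ε.
No non-terminals are nullable.

Answer: None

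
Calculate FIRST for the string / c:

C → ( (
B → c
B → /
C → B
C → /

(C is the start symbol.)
To compute FIRST(/ c), process the symbols left to right:
Symbol / is a terminal. Add '/' and stop.
FIRST(/ c) = { '/' }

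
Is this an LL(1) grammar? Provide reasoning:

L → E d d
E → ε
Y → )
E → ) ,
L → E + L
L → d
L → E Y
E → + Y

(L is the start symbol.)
A grammar is LL(1) if for each non-terminal N with multiple productions, the predict sets of those productions are pairwise disjoint, where PREDICT(N → α) = (FIRST(α) \ {ε}) ∪ (FOLLOW(N) if α ⇒* ε).

Relevant sets:
  FIRST(E) = { ')', '+', ε }
  FIRST(Y) = { ')' }
  FOLLOW(E) = { ')', '+', 'd' }

For L:
  PREDICT(L → E d d) = { ')', '+', 'd' }
  PREDICT(L → E '+' L) = { ')', '+' }
  PREDICT(L → d) = { 'd' }
  PREDICT(L → E Y) = { ')', '+' }
For E:
  PREDICT(E → ε) = { ')', '+', 'd' }
  PREDICT(E → ')' ',') = { ')' }
  PREDICT(E → '+' Y) = { '+' }
Y has a single production, so nothing to check there.

Conflict found: Predict set conflict for L: { ')', '+' }
The grammar is NOT LL(1).

Answer: No. Predict set conflict for L: { ')', '+' }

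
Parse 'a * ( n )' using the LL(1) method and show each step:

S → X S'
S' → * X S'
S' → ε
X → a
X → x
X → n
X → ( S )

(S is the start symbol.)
Stack is shown with the top on the left.

Stack        Input        Action
--------------------------------
S $          a * ( n ) $  output S → X S'
X S' $       a * ( n ) $  output X → a
a S' $       a * ( n ) $  match 'a'
S' $         * ( n ) $    output S' → * X S'
* X S' $     * ( n ) $    match '*'
X S' $       ( n ) $      output X → ( S )
( S ) S' $   ( n ) $      match '('
S ) S' $     n ) $        output S → X S'
X S' ) S' $  n ) $        output X → n
n S' ) S' $  n ) $        match 'n'
S' ) S' $    ) $          output S' → ε
) S' $       ) $          match ')'
S' $         $            output S' → ε
$            $            accept

The string is accepted.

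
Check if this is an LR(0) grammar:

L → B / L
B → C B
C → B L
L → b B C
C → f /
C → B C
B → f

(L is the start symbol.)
Augment with L' → L and build the canonical LR(0) collection (I0 = CLOSURE({[L' → . L]}), then GOTO on every symbol after a dot until no new states appear). It has 14 states:
  I0: { [B → . C B], [B → . f], [C → . B C], [C → . B L], [C → . f /], [L → . B / L], [L → . b B C], [L' → . L] }  — shift
  I1: { [B → . C B], [B → . f], [C → . B C], [C → . B L], [C → . f /], [C → B . C], [C → B . L], [L → . B / L], [L → . b B C], [L → B . / L] }  — shift
  I2: { [B → . C B], [B → . f], [B → C . B], [C → . B C], [C → . B L], [C → . f /] }  — shift
  I3: { [L' → L .] }  — accept
  I4: { [B → . C B], [B → . f], [C → . B C], [C → . B L], [C → . f /], [L → b . B C] }  — shift
  I5: { [B → f .], [C → f . /] }  — shift, reduce
  I6: { [C → f / .] }  — reduce
  I7: { [B → . C B], [B → . f], [C → . B C], [C → . B L], [C → . f /], [C → B . C], [C → B . L], [L → . B / L], [L → . b B C], [L → b B . C] }  — shift
  I8: { [B → . C B], [B → . f], [B → C . B], [C → . B C], [C → . B L], [C → . f /], [C → B C .], [L → b B C .] }  — shift, 2 reduces
  I9: { [C → B L .] }  — reduce
  I10: { [B → . C B], [B → . f], [B → C B .], [C → . B C], [C → . B L], [C → . f /], [C → B . C], [C → B . L], [L → . B / L], [L → . b B C] }  — shift, reduce
  I11: { [B → . C B], [B → . f], [B → C . B], [C → . B C], [C → . B L], [C → . f /], [C → B C .] }  — shift, reduce
  I12: { [B → . C B], [B → . f], [C → . B C], [C → . B L], [C → . f /], [L → . B / L], [L → . b B C], [L → B / . L] }  — shift
  I13: { [L → B / L .] }  — reduce

Conflict in state I5:
  Shift-reduce conflict between [B → f .] and [C → f . /]
So the grammar is NOT LR(0).

Answer: No. Shift-reduce conflict between [B → f .] and [C → f . /]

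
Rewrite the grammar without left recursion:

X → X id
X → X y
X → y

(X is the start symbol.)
X is directly left-recursive. The standard transformation for
  A → A α₁ | ... | A α_m | β₁ | ... | β_n
is
  A  → β₁ A' | ... | β_n A'
  A' → α₁ A' | ... | α_m A' | ε

X → y becomes X → y X'
X → X id becomes X' → id X'
X → X y becomes X' → y X'
Add X' → ε

Resulting grammar:
X → y X'
X' → id X'
X' → y X'
X' → ε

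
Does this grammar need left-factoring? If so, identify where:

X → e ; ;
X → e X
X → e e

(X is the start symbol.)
Yes, X has productions with common prefix 'e'

Left-factoring is needed when two productions for the same non-terminal
share a common prefix on the right-hand side.

Productions for X:
  X → e ; ;
  X → e X
  X → e e

Found common prefix 'e' in productions for X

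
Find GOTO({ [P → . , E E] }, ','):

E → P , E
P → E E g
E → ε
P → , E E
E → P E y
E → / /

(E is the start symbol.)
{ [E → . / /], [E → . P , E], [E → . P E y], [E → .], [P → , . E E], [P → . , E E], [P → . E E g] }

GOTO(I, ',') = CLOSURE({ [A → αX.β] : [A → α.Xβ] ∈ I, X = ',' })

Items with dot before ',', with the dot advanced:
  [P → . , E E] → [P → , . E E]
Closure of the advanced items:
  [P → , . E E] has the dot before E: add [E → . P , E], [E → .], [E → . P E y], [E → . / /]
  [E → . P , E] has the dot before P: add [P → . E E g], [P → . , E E]

GOTO = { [E → . / /], [E → . P , E], [E → . P E y], [E → .], [P → , . E E], [P → . , E E], [P → . E E g] }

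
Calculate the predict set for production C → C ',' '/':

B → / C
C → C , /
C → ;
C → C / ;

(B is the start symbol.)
PREDICT(C → C ',' '/') = (FIRST(RHS) \ {ε}) ∪ (FOLLOW(C) if ε ∈ FIRST(RHS), i.e. RHS ⇒* ε)
FIRST(C) = { ';' }
FIRST(C ',' '/') = { ';' }
ε ∉ FIRST(C ',' '/'), so FOLLOW(C) is not added.
PREDICT(C → C ',' '/') = { ';' }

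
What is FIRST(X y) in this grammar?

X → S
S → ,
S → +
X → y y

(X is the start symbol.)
{ '+', ',', 'y' }

FIRST sets of the non-terminals involved (from the grammar, by fixed-point iteration):
  FIRST(X) = { '+', ',', 'y' }

To compute FIRST(X y), process the symbols left to right:
Symbol X is a non-terminal. Add FIRST(X) \ {ε} = { '+', ',', 'y' }
X is not nullable (ε ∉ FIRST(X)), so stop here.
FIRST(X y) = { '+', ',', 'y' }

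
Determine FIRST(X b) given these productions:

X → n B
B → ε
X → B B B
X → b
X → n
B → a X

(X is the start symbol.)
FIRST sets of the non-terminals involved (from the grammar, by fixed-point iteration):
  FIRST(X) = { 'a', 'b', 'n', ε }

To compute FIRST(X b), process the symbols left to right:
Symbol X is a non-terminal. Add FIRST(X) \ {ε} = { 'a', 'b', 'n' }
X is nullable (ε ∈ FIRST(X)), continue to the next symbol.
Symbol b is a terminal. Add 'b' and stop.
FIRST(X b) = { 'a', 'b', 'n' }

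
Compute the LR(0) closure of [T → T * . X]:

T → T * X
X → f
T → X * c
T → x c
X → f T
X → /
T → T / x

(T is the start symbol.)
{ [T → T * . X], [X → . /], [X → . f T], [X → . f] }

To compute CLOSURE, for each item [A → α.Bβ] where B is a non-terminal, add [B → .γ] for all productions B → γ; repeat for the newly added items until nothing changes.

Start with: [T → T * . X]
  [T → T * . X] has the dot before X: add [X → . f], [X → . f T], [X → . /]
No further items can be added.

CLOSURE = { [T → T * . X], [X → . /], [X → . f T], [X → . f] }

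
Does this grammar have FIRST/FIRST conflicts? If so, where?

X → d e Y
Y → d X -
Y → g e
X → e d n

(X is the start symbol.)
No FIRST/FIRST conflicts.

Productions for X:
  X → d e Y: FIRST = { 'd' }
  X → e d n: FIRST = { 'e' }
Productions for Y:
  Y → d X -: FIRST = { 'd' }
  Y → g e: FIRST = { 'g' }

All alternatives of each non-terminal have pairwise disjoint FIRST sets.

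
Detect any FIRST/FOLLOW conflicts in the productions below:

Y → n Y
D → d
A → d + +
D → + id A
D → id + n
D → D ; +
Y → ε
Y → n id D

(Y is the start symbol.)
A FIRST/FOLLOW conflict occurs when a non-terminal N has a nullable alternative N → β (β ⇒* ε) and another alternative N → α with FIRST(α) ∩ FOLLOW(N) ≠ ∅: on such a lookahead the parser cannot decide between expanding α and letting N vanish via β.

Nullable non-terminals: Y.

Y: nullable alternative(s) Y → ε; FOLLOW(Y) = { $ }
  Y → n Y: FIRST \ {ε} = { 'n' } — disjoint from FOLLOW(Y)
  Y → ε: FIRST \ {ε} = { } — this is the only nullable alternative, skip
  Y → n id D: FIRST \ {ε} = { 'n' } — disjoint from FOLLOW(Y)

A, D have no nullable alternative, so no FIRST/FOLLOW check is needed there.

No FIRST/FOLLOW conflicts found.

Answer: No FIRST/FOLLOW conflicts.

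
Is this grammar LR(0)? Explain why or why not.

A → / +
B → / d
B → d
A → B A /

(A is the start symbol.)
Augment with A' → A and build the canonical LR(0) collection (I0 = CLOSURE({[A' → . A]}), then GOTO on every symbol after a dot until no new states appear). It has 9 states:
  I0: { [A → . / +], [A → . B A /], [A' → . A], [B → . / d], [B → . d] }  — shift
  I1: { [A → / . +], [B → / . d] }  — shift
  I2: { [A' → A .] }  — accept
  I3: { [A → . / +], [A → . B A /], [A → B . A /], [B → . / d], [B → . d] }  — shift
  I4: { [B → d .] }  — reduce
  I5: { [A → B A . /] }  — shift
  I6: { [A → B A / .] }  — reduce
  I7: { [A → / + .] }  — reduce
  I8: { [B → / d .] }  — reduce

Every state is either a pure shift/goto state or contains exactly one complete item and nothing to shift — no conflicts. The grammar is LR(0).

Answer: Yes, the grammar is LR(0)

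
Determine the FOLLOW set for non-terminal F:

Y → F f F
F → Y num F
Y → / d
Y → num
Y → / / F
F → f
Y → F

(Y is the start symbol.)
In Y → F f F: F is followed by f F, add FIRST(f F) \ {ε} = { 'f' }
In Y → F f F: F is at the end, add FOLLOW(Y)
In F → Y num F: F is at the end; this adds FOLLOW(F) to itself — nothing new
In Y → / / F: F is at the end, add FOLLOW(Y)
In Y → F: F is at the end, add FOLLOW(Y)

The FOLLOW sets referred to above (computed the same way, to a fixed point):
  FOLLOW(Y) = { $, 'num' }

Taking the union: FOLLOW(F) = { $, 'f', 'num' }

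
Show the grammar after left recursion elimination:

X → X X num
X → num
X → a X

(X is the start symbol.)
X → num X'
X → a X X'
X' → X num X'
X' → ε

X is directly left-recursive. The standard transformation for
  A → A α₁ | ... | A α_m | β₁ | ... | β_n
is
  A  → β₁ A' | ... | β_n A'
  A' → α₁ A' | ... | α_m A' | ε

X → num becomes X → num X'
X → a X becomes X → a X X'
X → X X num becomes X' → X num X'
Add X' → ε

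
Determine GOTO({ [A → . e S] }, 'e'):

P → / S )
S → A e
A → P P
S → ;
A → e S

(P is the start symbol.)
{ [A → . P P], [A → . e S], [A → e . S], [P → . / S )], [S → . ;], [S → . A e] }

GOTO(I, 'e') = CLOSURE({ [A → αX.β] : [A → α.Xβ] ∈ I, X = 'e' })

Items with dot before 'e', with the dot advanced:
  [A → . e S] → [A → e . S]
Closure of the advanced items:
  [A → e . S] has the dot before S: add [S → . A e], [S → . ;]
  [S → . A e] has the dot before A: add [A → . P P], [A → . e S]
  [A → . P P] has the dot before P: add [P → . / S )]

GOTO = { [A → . P P], [A → . e S], [A → e . S], [P → . / S )], [S → . ;], [S → . A e] }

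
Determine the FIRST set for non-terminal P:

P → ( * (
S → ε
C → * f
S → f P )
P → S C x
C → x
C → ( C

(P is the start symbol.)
{ '(', '*', 'f', 'x' }

FIRST sets of the other non-terminals involved (by the same procedure, iterated to a fixed point):
  FIRST(S) = { 'f', ε }
  FIRST(C) = { '(', '*', 'x' }

From P → ( * (:
  - '(' is a terminal: add '(' and stop
From P → S C x:
  - S is a non-terminal: add FIRST(S) \ {ε} = { 'f' }
    S is nullable, so continue to the next symbol
  - C is a non-terminal: add FIRST(C) \ {ε} = { '(', '*', 'x' }
    C is not nullable, so stop

Collecting: FIRST(P) = { '(', '*', 'f', 'x' }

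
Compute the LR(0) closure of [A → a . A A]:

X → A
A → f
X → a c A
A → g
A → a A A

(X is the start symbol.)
{ [A → . a A A], [A → . f], [A → . g], [A → a . A A] }

To compute CLOSURE, for each item [A → α.Bβ] where B is a non-terminal, add [B → .γ] for all productions B → γ; repeat for the newly added items until nothing changes.

Start with: [A → a . A A]
  [A → a . A A] has the dot before A: add [A → . f], [A → . g], [A → . a A A]
No further items can be added.

CLOSURE = { [A → . a A A], [A → . f], [A → . g], [A → a . A A] }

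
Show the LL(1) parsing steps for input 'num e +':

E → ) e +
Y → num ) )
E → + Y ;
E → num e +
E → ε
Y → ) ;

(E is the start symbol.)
Stack is shown with the top on the left.

Stack      Input      Action
----------------------------
E $        num e + $  output E → num e +
num e + $  num e + $  match 'num'
e + $      e + $      match 'e'
+ $        + $        match '+'
$          $          accept

The string is accepted.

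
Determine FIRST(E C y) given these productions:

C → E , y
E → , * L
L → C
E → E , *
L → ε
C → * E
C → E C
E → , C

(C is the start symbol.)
FIRST sets of the non-terminals involved (from the grammar, by fixed-point iteration):
  FIRST(E) = { ',' }

To compute FIRST(E C y), process the symbols left to right:
Symbol E is a non-terminal. Add FIRST(E) \ {ε} = { ',' }
E is not nullable (ε ∉ FIRST(E)), so stop here.
FIRST(E C y) = { ',' }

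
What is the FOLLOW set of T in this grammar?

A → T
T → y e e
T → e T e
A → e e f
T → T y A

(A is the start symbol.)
In A → T: T is at the end, add FOLLOW(A)
In T → e T e: T is followed by e, add FIRST(e) \ {ε} = { 'e' }
In T → T y A: T is followed by y A, add FIRST(y A) \ {ε} = { 'y' }

The FOLLOW sets referred to above (computed the same way, to a fixed point):
  FOLLOW(A) = { $, 'e', 'y' }

Taking the union: FOLLOW(T) = { $, 'e', 'y' }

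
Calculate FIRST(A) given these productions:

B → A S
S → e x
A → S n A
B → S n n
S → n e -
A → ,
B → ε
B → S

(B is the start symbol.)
{ ',', 'e', 'n' }

To compute FIRST(A), examine every production with A on the left-hand side, reading each right-hand side left to right until a non-nullable symbol is reached.

FIRST sets of the other non-terminals involved (by the same procedure, iterated to a fixed point):
  FIRST(S) = { 'e', 'n' }

From A → S n A:
  - S is a non-terminal: add FIRST(S) \ {ε} = { 'e', 'n' }
    S is not nullable, so stop
From A → ,:
  - ',' is a terminal: add ',' and stop

Collecting: FIRST(A) = { ',', 'e', 'n' }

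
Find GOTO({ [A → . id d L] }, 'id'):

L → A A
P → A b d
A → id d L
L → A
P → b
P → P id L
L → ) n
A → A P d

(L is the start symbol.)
GOTO(I, 'id') = CLOSURE({ [A → αX.β] : [A → α.Xβ] ∈ I, X = 'id' })

Items with dot before 'id', with the dot advanced:
  [A → . id d L] → [A → id . d L]
Closure adds nothing (no advanced item has the dot before a non-terminal).

GOTO = { [A → id . d L] }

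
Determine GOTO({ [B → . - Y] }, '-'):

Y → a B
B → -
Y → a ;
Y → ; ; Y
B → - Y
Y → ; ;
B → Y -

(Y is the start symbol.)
GOTO(I, '-') = CLOSURE({ [A → αX.β] : [A → α.Xβ] ∈ I, X = '-' })

Items with dot before '-', with the dot advanced:
  [B → . - Y] → [B → - . Y]
Closure of the advanced items:
  [B → - . Y] has the dot before Y: add [Y → . a B], [Y → . a ;], [Y → . ; ; Y], [Y → . ; ;]

GOTO = { [B → - . Y], [Y → . ; ; Y], [Y → . ; ;], [Y → . a ;], [Y → . a B] }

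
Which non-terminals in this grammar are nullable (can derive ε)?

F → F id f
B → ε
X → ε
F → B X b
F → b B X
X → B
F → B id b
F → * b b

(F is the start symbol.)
{ 'B', 'X' }

A non-terminal is nullable if it can derive ε (the empty string): either it has an ε-production, or it has a production whose right-hand side consists entirely of nullable non-terminals.

ε-productions: B → ε, X → ε
So B, X are immediately nullable.
No further non-terminal can be added: every production for the remaining non-terminals contains a terminal or a non-nullable non-terminal.
Nullable = { 'B', 'X' }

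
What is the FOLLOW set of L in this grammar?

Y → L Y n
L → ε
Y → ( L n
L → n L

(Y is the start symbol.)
{ '(', 'n' }

To compute FOLLOW(L), find every occurrence of L on a right-hand side N → α L β: add FIRST(β) \ {ε}, and if β is empty or nullable also add FOLLOW(N). Iterate to a fixed point.

In Y → L Y n: L is followed by Y n, add FIRST(Y n) \ {ε} = { '(', 'n' }
In Y → ( L n: L is followed by n, add FIRST(n) \ {ε} = { 'n' }
In L → n L: L is at the end; this adds FOLLOW(L) to itself — nothing new

Taking the union: FOLLOW(L) = { '(', 'n' }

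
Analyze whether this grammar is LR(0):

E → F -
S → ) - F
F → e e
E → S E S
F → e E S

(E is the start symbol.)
A grammar is LR(0) if no state in the canonical LR(0) collection has:
  - both a shift item (dot before a terminal) and a complete item (shift-reduce conflict), or
  - two or more complete items (reduce-reduce conflict; the accept item [E' → E .] counts as a complete item here).

Augment with E' → E and build the canonical LR(0) collection (I0 = CLOSURE({[E' → . E]}), then GOTO on every symbol after a dot until no new states appear). It has 14 states:
  I0: { [E → . F -], [E → . S E S], [E' → . E], [F → . e E S], [F → . e e], [S → . ) - F] }  — shift
  I1: { [S → ) . - F] }  — shift
  I2: { [E' → E .] }  — accept
  I3: { [E → F . -] }  — shift
  I4: { [E → . F -], [E → . S E S], [E → S . E S], [F → . e E S], [F → . e e], [S → . ) - F] }  — shift
  I5: { [E → . F -], [E → . S E S], [F → . e E S], [F → . e e], [F → e . E S], [F → e . e], [S → . ) - F] }  — shift
  I6: { [F → e E . S], [S → . ) - F] }  — shift
  I7: { [E → . F -], [E → . S E S], [F → . e E S], [F → . e e], [F → e . E S], [F → e . e], [F → e e .], [S → . ) - F] }  — shift, reduce
  I8: { [F → e E S .] }  — reduce
  I9: { [E → S E . S], [S → . ) - F] }  — shift
  I10: { [E → S E S .] }  — reduce
  I11: { [E → F - .] }  — reduce
  I12: { [F → . e E S], [F → . e e], [S → ) - . F] }  — shift
  I13: { [S → ) - F .] }  — reduce

Conflict in state I7:
  Shift-reduce conflict between [F → e e .] and [F → . e E S]
So the grammar is NOT LR(0).

Answer: No. Shift-reduce conflict between [F → e e .] and [F → . e E S]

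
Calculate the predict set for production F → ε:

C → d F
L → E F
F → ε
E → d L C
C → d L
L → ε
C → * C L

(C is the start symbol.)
PREDICT(F → ε) = (FIRST(RHS) \ {ε}) ∪ (FOLLOW(F) if ε ∈ FIRST(RHS), i.e. RHS ⇒* ε)
The right-hand side is ε (FIRST(ε) = { ε }), so the predict set is FOLLOW(F) = { $, '*', 'd' }
PREDICT(F → ε) = { $, '*', 'd' }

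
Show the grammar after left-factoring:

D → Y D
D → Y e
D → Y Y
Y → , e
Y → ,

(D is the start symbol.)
D → Y D'
D' → D
D' → e
D' → Y
Y → , Y'
Y' → e
Y' → ε

Left-factoring transforms A → αβ₁ | αβ₂ into A → αA' and A' → β₁ | β₂
(α is the longest common prefix among the alternatives). Repeat until
no nonterminal has two alternatives with a common prefix.

Round 1: D has alternatives sharing prefix 'Y'. Introduce D': D → Y D'
  Add: D' → D
  Add: D' → e
  Add: D' → Y

Round 2: Y has alternatives sharing prefix ','. Introduce Y': Y → , Y'
  Add: Y' → e
  Add: Y' → ε

No remaining common prefixes — done.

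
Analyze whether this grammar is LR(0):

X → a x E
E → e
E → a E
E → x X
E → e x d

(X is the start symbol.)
No. Shift-reduce conflict between [E → e .] and [E → e . x d]

A grammar is LR(0) if no state in the canonical LR(0) collection has:
  - both a shift item (dot before a terminal) and a complete item (shift-reduce conflict), or
  - two or more complete items (reduce-reduce conflict; the accept item [X' → X .] counts as a complete item here).

Augment with X' → X and build the canonical LR(0) collection (I0 = CLOSURE({[X' → . X]}), then GOTO on every symbol after a dot until no new states appear). It has 12 states:
  I0: { [X → . a x E], [X' → . X] }  — shift
  I1: { [X' → X .] }  — accept
  I2: { [X → a . x E] }  — shift
  I3: { [E → . a E], [E → . e x d], [E → . e], [E → . x X], [X → a x . E] }  — shift
  I4: { [X → a x E .] }  — reduce
  I5: { [E → . a E], [E → . e x d], [E → . e], [E → . x X], [E → a . E] }  — shift
  I6: { [E → e . x d], [E → e .] }  — shift, reduce
  I7: { [E → x . X], [X → . a x E] }  — shift
  I8: { [E → x X .] }  — reduce
  I9: { [E → e x . d] }  — shift
  I10: { [E → e x d .] }  — reduce
  I11: { [E → a E .] }  — reduce

Conflict in state I6:
  Shift-reduce conflict between [E → e .] and [E → e . x d]
So the grammar is NOT LR(0).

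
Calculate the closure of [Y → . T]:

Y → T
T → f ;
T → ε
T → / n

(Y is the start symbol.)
Start with: [Y → . T]
  [Y → . T] has the dot before T: add [T → . f ;], [T → .], [T → . / n]
No further items can be added.

CLOSURE = { [T → . / n], [T → . f ;], [T → .], [Y → . T] }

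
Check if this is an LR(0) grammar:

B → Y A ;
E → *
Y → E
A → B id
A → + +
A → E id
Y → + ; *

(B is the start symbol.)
No. Shift-reduce conflict between [Y → E .] and [A → E . id]

Augment with B' → B and build the canonical LR(0) collection (I0 = CLOSURE({[B' → . B]}), then GOTO on every symbol after a dot until no new states appear). It has 16 states:
  I0: { [B → . Y A ;], [B' → . B], [E → . *], [Y → . + ; *], [Y → . E] }  — shift
  I1: { [E → * .] }  — reduce
  I2: { [Y → + . ; *] }  — shift
  I3: { [B' → B .] }  — accept
  I4: { [Y → E .] }  — reduce
  I5: { [A → . + +], [A → . B id], [A → . E id], [B → . Y A ;], [B → Y . A ;], [E → . *], [Y → . + ; *], [Y → . E] }  — shift
  I6: { [A → + . +], [Y → + . ; *] }  — shift
  I7: { [B → Y A . ;] }  — shift
  I8: { [A → B . id] }  — shift
  I9: { [A → E . id], [Y → E .] }  — shift, reduce
  I10: { [A → E id .] }  — reduce
  I11: { [A → B id .] }  — reduce
  I12: { [B → Y A ; .] }  — reduce
  I13: { [A → + + .] }  — reduce
  I14: { [Y → + ; . *] }  — shift
  I15: { [Y → + ; * .] }  — reduce

Conflict in state I9:
  Shift-reduce conflict between [Y → E .] and [A → E . id]
So the grammar is NOT LR(0).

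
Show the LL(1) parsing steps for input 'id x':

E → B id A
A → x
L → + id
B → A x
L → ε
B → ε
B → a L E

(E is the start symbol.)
LL(1) parsing maintains a stack (initially the start symbol over $) and the input. At each step: if the stack top is a terminal, match it against the current input token; if it is a non-terminal N, replace it with the RHS of M[N, lookahead] (the unique production whose predict set contains the lookahead).

Stack is shown with the top on the left.

Stack     Input   Action
------------------------
E $       id x $  output E → B id A
B id A $  id x $  output B → ε
id A $    id x $  match 'id'
A $       x $     output A → x
x $       x $     match 'x'
$         $       accept

The string is accepted.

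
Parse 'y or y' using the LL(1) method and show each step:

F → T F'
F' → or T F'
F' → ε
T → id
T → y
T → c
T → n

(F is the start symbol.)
Stack is shown with the top on the left.

Stack      Input     Action
---------------------------
F $        y or y $  output F → T F'
T F' $     y or y $  output T → y
y F' $     y or y $  match 'y'
F' $       or y $    output F' → or T F'
or T F' $  or y $    match 'or'
T F' $     y $       output T → y
y F' $     y $       match 'y'
F' $       $         output F' → ε
$          $         accept

The string is accepted.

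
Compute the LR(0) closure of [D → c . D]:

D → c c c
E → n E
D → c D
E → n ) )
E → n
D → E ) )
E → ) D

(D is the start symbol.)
Start with: [D → c . D]
  [D → c . D] has the dot before D: add [D → . c c c], [D → . c D], [D → . E ) )]
  [D → . E ) )] has the dot before E: add [E → . n E], [E → . n ) )], [E → . n], [E → . ) D]
No further items can be added.

CLOSURE = { [D → . E ) )], [D → . c D], [D → . c c c], [D → c . D], [E → . ) D], [E → . n ) )], [E → . n E], [E → . n] }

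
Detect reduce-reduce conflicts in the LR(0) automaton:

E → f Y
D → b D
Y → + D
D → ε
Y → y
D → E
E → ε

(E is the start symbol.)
Augment with E' → E and build the canonical LR(0) collection (I0 = CLOSURE({[E' → . E]}), then GOTO on every symbol after a dot until no new states appear). It has 10 states:
  I0: { [E → . f Y], [E → .], [E' → . E] }  — shift, reduce
  I1: { [E' → E .] }  — accept
  I2: { [E → f . Y], [Y → . + D], [Y → . y] }  — shift
  I3: { [D → . E], [D → . b D], [D → .], [E → . f Y], [E → .], [Y → + . D] }  — shift, 2 reduces
  I4: { [E → f Y .] }  — reduce
  I5: { [Y → y .] }  — reduce
  I6: { [Y → + D .] }  — reduce
  I7: { [D → E .] }  — reduce
  I8: { [D → . E], [D → . b D], [D → .], [D → b . D], [E → . f Y], [E → .] }  — shift, 2 reduces
  I9: { [D → b D .] }  — reduce

I3 contains complete items [D → .], [E → .] — reduce-reduce conflict.
I8 contains complete items [D → .], [E → .] — reduce-reduce conflict.

Answer: Yes — I3: [D → .] vs [E → .]; I8: [D → .] vs [E → .]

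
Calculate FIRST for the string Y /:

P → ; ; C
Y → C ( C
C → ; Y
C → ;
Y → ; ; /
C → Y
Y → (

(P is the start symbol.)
{ '(', ';' }

FIRST sets of the non-terminals involved (from the grammar, by fixed-point iteration):
  FIRST(Y) = { '(', ';' }

To compute FIRST(Y /), process the symbols left to right:
Symbol Y is a non-terminal. Add FIRST(Y) \ {ε} = { '(', ';' }
Y is not nullable (ε ∉ FIRST(Y)), so stop here.
FIRST(Y /) = { '(', ';' }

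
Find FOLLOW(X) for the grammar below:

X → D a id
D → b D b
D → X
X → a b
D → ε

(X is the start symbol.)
{ $, 'a', 'b' }

X is the start symbol, so $ ∈ FOLLOW(X).
In D → X: X is at the end, add FOLLOW(D)

The FOLLOW sets referred to above (computed the same way, to a fixed point):
  FOLLOW(D) = { 'a', 'b' }

Taking the union: FOLLOW(X) = { $, 'a', 'b' }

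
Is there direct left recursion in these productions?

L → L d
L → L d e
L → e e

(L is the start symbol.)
Direct left recursion occurs when N → N α for some non-terminal N (the right-hand side begins with the left-hand side itself).

L → L d: LEFT RECURSIVE (starts with L)
L → L d e: LEFT RECURSIVE (starts with L)
L → e e: starts with e

The grammar has direct left recursion on: L.

Answer: Yes, L is left-recursive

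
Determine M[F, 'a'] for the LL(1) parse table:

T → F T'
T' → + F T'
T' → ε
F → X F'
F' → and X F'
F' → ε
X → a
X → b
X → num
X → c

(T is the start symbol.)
F → X F'

To find M[F, 'a'], we find productions for F where 'a' is in the predict set (PREDICT(N → α) = (FIRST(α) \ {ε}) ∪ (FOLLOW(N) if α ⇒* ε)).

Relevant sets:
  FIRST(X) = { 'a', 'b', 'c', 'num' }

F → X F': PREDICT = { 'a', 'b', 'c', 'num' }
  'a' is in predict set, so this production goes in M[F, 'a']

M[F, 'a'] = F → X F'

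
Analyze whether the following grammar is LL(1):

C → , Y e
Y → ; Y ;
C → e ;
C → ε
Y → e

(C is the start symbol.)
Yes, the grammar is LL(1).

A grammar is LL(1) if for each non-terminal N with multiple productions, the predict sets of those productions are pairwise disjoint, where PREDICT(N → α) = (FIRST(α) \ {ε}) ∪ (FOLLOW(N) if α ⇒* ε).

Relevant sets:
  FOLLOW(C) = { $ }

For C:
  PREDICT(C → ',' Y e) = { ',' }
  PREDICT(C → e ';') = { 'e' }
  PREDICT(C → ε) = { $ }
For Y:
  PREDICT(Y → ';' Y ';') = { ';' }
  PREDICT(Y → e) = { 'e' }

All predict sets are disjoint. The grammar IS LL(1).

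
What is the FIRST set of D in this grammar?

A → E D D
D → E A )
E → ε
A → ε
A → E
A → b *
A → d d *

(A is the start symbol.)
To compute FIRST(D), examine every production with D on the left-hand side, reading each right-hand side left to right until a non-nullable symbol is reached.

FIRST sets of the other non-terminals involved (by the same procedure, iterated to a fixed point):
  FIRST(E) = { ε }
  FIRST(A) = { ')', 'b', 'd', ε }

From D → E A ):
  - E is a non-terminal: add FIRST(E) \ {ε} = { }
    E is nullable, so continue to the next symbol
  - A is a non-terminal: add FIRST(A) \ {ε} = { ')', 'b', 'd' }
    A is nullable, so continue to the next symbol
  - ')' is a terminal: add ')' and stop

Collecting: FIRST(D) = { ')', 'b', 'd' }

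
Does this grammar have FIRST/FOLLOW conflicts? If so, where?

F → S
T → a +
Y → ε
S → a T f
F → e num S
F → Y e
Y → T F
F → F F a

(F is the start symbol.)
A FIRST/FOLLOW conflict occurs when a non-terminal N has a nullable alternative N → β (β ⇒* ε) and another alternative N → α with FIRST(α) ∩ FOLLOW(N) ≠ ∅: on such a lookahead the parser cannot decide between expanding α and letting N vanish via β.

Nullable non-terminals: Y.
FIRST sets used below: FIRST(T) = { 'a' }

Y: nullable alternative(s) Y → ε; FOLLOW(Y) = { 'e' }
  Y → ε: FIRST \ {ε} = { } — this is the only nullable alternative, skip
  Y → T F: FIRST \ {ε} = { 'a' } — disjoint from FOLLOW(Y)

F, S, T have no nullable alternative, so no FIRST/FOLLOW check is needed there.

No FIRST/FOLLOW conflicts found.

Answer: No FIRST/FOLLOW conflicts.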